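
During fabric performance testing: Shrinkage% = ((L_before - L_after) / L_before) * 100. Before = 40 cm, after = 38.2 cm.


Formula: Shrinkage% = ((L_before - L_after) / L_before) * 100
Step 1: Shrinkage = 40 - 38.2 = 1.8 cm
Step 2: Shrinkage% = (1.8 / 40) * 100
Step 3: Shrinkage% = 0.045 * 100 = 4.5%

4.5%


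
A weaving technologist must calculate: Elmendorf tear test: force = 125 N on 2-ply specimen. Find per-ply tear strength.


Formula: Per-ply strength = Total force / Number of plies
Per-ply = 125 N / 2
Per-ply = 62.5 N

62.5 N


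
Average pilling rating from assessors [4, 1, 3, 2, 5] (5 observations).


Formula: Mean = sum / count
Sum = 4 + 1 + 3 + 2 + 5 = 15
Mean = 15 / 5 = 3.0

3.0


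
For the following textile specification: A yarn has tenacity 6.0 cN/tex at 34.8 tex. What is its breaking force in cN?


Formula: Breaking force = Tenacity * Linear density
F = 6.0 cN/tex * 34.8 tex
F = 208.80 cN

208.80 cN


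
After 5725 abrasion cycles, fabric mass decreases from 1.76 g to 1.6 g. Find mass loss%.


Formula: Mass loss% = ((m_before - m_after) / m_before) * 100
Step 1: Mass loss = 1.76 - 1.6 = 0.16 g
Step 2: Ratio = 0.16 / 1.76 = 0.0909091
Step 3: Mass loss% = 0.0909091 * 100 = 9.09091% ≈ 9.09%

9.09%


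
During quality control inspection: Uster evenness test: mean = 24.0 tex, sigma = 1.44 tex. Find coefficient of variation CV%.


Formula: CV% = (standard deviation / mean) * 100
Step 1: Ratio = 1.44 / 24.0 = 0.06
Step 2: CV% = 0.06 * 100 = 6.0%

6.0%


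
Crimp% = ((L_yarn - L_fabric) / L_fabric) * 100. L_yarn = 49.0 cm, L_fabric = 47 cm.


Formula: Crimp% = ((L_yarn - L_fabric) / L_fabric) * 100
Step 1: Extension = 49.0 - 47 = 2.0 cm
Step 2: Crimp% = (2.0 / 47) * 100
Step 3: Crimp% = 0.042553 * 100 = 4.2553% ≈ 4.3%

4.3%


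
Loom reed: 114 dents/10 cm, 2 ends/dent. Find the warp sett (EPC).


Formula: EPC = (dents per 10 cm * ends per dent) / 10
Step 1: Total ends per 10 cm = 114 * 2 = 228
Step 2: EPC = 228 / 10 = 22.8 ends/cm

22.8 ends/cm


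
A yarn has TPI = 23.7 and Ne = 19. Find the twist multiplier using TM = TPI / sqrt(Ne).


Formula: TM = TPI / sqrt(Ne)
Step 1: sqrt(Ne) = sqrt(19) = 4.3589
Step 2: TM = 23.7 / 4.3589 = 5.44

5.44 TM


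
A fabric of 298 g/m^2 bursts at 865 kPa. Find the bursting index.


Formula: Bursting Index = Bursting Strength / Fabric GSM
BI = 865 kPa / 298 g/m^2
BI = 2.903 kPa/(g/m^2)

2.903 kPa/(g/m^2)


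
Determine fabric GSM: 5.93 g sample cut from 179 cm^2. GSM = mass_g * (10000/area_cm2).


Formula: GSM = mass_g / area_m2
Step 1: Convert area: 179 cm^2 = 179 / 10000 = 0.0179 m^2
Step 2: GSM = 5.93 g / 0.0179 m^2 = 331.3 g/m^2

331.3 g/m^2


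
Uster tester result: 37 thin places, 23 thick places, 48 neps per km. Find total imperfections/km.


Formula: Total = thin places + thick places + neps
Total = 37 + 23 + 48
Total = 108 imperfections/km

108 imperfections/km


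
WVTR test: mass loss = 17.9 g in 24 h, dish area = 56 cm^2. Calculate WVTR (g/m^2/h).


Formula: WVTR = mass_loss / (area * time)
Step 1: Convert area: 56 cm^2 = 0.0056 m^2
Step 2: WVTR = 17.9 g / (0.0056 m^2 * 24 h)
Step 3: WVTR = 17.9 / 0.1344 = 133.2 g/m^2/h

133.2 g/m^2/h


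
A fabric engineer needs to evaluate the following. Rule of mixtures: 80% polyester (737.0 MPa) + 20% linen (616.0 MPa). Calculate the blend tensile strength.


Formula: Blend property = (fraction_A * property_A) + (fraction_B * property_B)
Step 1: Contribution A = 80/100 * 737.0 MPa = 589.6 MPa
Step 2: Contribution B = 20/100 * 616.0 MPa = 123.2 MPa
Step 3: Blend tensile strength = 589.6 + 123.2 = 712.8 MPa

712.8 MPa


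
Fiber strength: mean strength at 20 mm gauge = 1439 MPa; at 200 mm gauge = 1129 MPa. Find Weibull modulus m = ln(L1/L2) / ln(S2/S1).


Formula: m = ln(L1/L2) / ln(S2/S1)
Step 1: ln(L1/L2) = ln(20/200) = -2.30259
Step 2: S2/S1 = 1129/1439 = 0.78457
Step 3: ln(S2/S1) = ln(0.78457) = -0.24262
Step 4: m = -2.30259 / -0.24262 = 9.49

9.49 (Weibull m)


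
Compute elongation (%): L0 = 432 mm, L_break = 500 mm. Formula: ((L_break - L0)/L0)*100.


Formula: Elongation (%) = ((L_break - L0) / L0) * 100
Step 1: Extension = 500 - 432 = 68 mm
Step 2: Elongation = (68 / 432) * 100
Step 3: Elongation = 0.157407 * 100 = 15.7407% ≈ 15.7%

15.7%


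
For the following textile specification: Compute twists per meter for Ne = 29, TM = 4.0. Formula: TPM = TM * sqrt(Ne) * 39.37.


Formula: TPM = TM * sqrt(Ne) * 39.37
Step 1: sqrt(Ne) = sqrt(29) = 5.3852
Step 2: TM * sqrt(Ne) = 4.0 * 5.3852 = 21.5408
Step 3: TPM = 21.5408 * 39.37 = 848 twists/m

848 twists/m


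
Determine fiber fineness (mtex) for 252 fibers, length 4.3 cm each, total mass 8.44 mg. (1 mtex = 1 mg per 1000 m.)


Formula: fineness (mtex) = mass (mg) / total length (km) = (mass_mg / total_length_m) * 1000
Step 1: Convert fiber length: 4.3 cm = 0.043 m
Step 2: Total fiber length = 252 * 0.043 = 10.836 m
Step 3: Linear density = 8.44 mg / 10.836 m = 0.7789 mg/m
Step 4: fineness = 0.7789 * 1000 = 778.9 mtex

778.9 mtex


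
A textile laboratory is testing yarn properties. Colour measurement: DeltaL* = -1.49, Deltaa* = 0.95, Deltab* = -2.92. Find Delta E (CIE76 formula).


Formula: Delta E = sqrt(dL*^2 + da*^2 + db*^2)
Step 1: dL*^2 = (-1.49)^2 = 2.2201
Step 2: da*^2 = 0.95^2 = 0.9025
Step 3: db*^2 = (-2.92)^2 = 8.5264
Step 4: Sum = 2.2201 + 0.9025 + 8.5264 = 11.649
Step 5: Delta E = sqrt(11.649) = 3.41

3.41 Delta E


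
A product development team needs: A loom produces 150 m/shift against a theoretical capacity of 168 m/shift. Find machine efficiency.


Formula: Efficiency% = (Actual output / Theoretical output) * 100
Efficiency% = (150 / 168) * 100
Efficiency% = 0.892857 * 100 = 89.2857% ≈ 89.3%

89.3%


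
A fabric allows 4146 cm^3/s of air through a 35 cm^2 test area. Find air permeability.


Formula: Air Permeability = Airflow / Test Area
AP = 4146 cm^3/s / 35 cm^2
AP = 118.5 cm^3/s/cm^2

118.5 cm^3/s/cm^2


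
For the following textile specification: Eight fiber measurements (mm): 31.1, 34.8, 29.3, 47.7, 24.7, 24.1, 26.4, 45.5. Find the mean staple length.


Formula: Mean = sum of lengths / count
Sum = 31.1 + 34.8 + 29.3 + 47.7 + 24.7 + 24.1 + 26.4 + 45.5
Sum = 263.6 mm
Mean = 263.6 / 8 = 32.95 mm

32.95 mm


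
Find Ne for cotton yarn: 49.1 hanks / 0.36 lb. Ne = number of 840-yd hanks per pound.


Formula: Ne = hanks / mass_lb
Substituting: Ne = 49.1 / 0.36
Ne = 136.4

136.4 Ne


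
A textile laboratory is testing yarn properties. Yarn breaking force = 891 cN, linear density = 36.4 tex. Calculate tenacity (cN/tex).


Formula: Tenacity = Breaking force / Linear density
Tenacity = 891 cN / 36.4 tex
Tenacity = 24.48 cN/tex

24.48 cN/tex


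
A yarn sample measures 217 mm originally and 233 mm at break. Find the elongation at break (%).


Formula: Elongation (%) = ((L_break - L0) / L0) * 100
Step 1: Extension = 233 - 217 = 16 mm
Step 2: Elongation = (16 / 217) * 100
Step 3: Elongation = 0.073733 * 100 = 7.3733% ≈ 7.4%

7.4%


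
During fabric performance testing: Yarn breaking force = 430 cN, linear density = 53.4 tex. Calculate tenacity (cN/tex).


Formula: Tenacity = Breaking force / Linear density
Tenacity = 430 cN / 53.4 tex
Tenacity = 8.05 cN/tex

8.05 cN/tex


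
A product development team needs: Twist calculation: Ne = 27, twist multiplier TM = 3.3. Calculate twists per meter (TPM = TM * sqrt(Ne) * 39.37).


Formula: TPM = TM * sqrt(Ne) * 39.37
Step 1: sqrt(Ne) = sqrt(27) = 5.1962
Step 2: TM * sqrt(Ne) = 3.3 * 5.1962 = 17.1475
Step 3: TPM = 17.1475 * 39.37 = 675 twists/m

675 twists/m


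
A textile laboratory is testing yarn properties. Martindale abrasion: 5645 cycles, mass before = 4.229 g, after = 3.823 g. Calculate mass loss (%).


Formula: Mass loss% = ((m_before - m_after) / m_before) * 100
Step 1: Mass loss = 4.229 - 3.823 = 0.406 g
Step 2: Ratio = 0.406 / 4.229 = 0.0960038
Step 3: Mass loss% = 0.0960038 * 100 = 9.60038% ≈ 9.60%

9.60%


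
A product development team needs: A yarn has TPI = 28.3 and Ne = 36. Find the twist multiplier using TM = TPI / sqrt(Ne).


Formula: TM = TPI / sqrt(Ne)
Step 1: sqrt(Ne) = sqrt(36) = 6
Step 2: TM = 28.3 / 6 = 4.72

4.72 TM


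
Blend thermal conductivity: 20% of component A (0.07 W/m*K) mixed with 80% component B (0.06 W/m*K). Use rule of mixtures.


Formula: Blend property = (fraction_A * property_A) + (fraction_B * property_B)
Step 1: Contribution A = 20/100 * 0.07 W/m*K = 0.014 W/m*K
Step 2: Contribution B = 80/100 * 0.06 W/m*K = 0.048 W/m*K
Step 3: Blend thermal conductivity = 0.014 + 0.048 = 0.062 W/m*K

0.062 W/m*K


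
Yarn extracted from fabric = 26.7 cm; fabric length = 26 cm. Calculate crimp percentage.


Formula: Crimp% = ((L_yarn - L_fabric) / L_fabric) * 100
Step 1: Extension = 26.7 - 26 = 0.7 cm
Step 2: Crimp% = (0.7 / 26) * 100
Step 3: Crimp% = 0.026923 * 100 = 2.6923% ≈ 2.7%

2.7%


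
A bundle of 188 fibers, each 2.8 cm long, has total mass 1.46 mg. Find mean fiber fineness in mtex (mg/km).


Formula: fineness (mtex) = mass (mg) / total length (km) = (mass_mg / total_length_m) * 1000
Step 1: Convert fiber length: 2.8 cm = 0.028 m
Step 2: Total fiber length = 188 * 0.028 = 5.264 m
Step 3: Linear density = 1.46 mg / 5.264 m = 0.2774 mg/m
Step 4: fineness = 0.2774 * 1000 = 277.4 mtex

277.4 mtex


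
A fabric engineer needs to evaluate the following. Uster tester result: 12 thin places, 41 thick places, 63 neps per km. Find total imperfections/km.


Formula: Total = thin places + thick places + neps
Total = 12 + 41 + 63
Total = 116 imperfections/km

116 imperfections/km


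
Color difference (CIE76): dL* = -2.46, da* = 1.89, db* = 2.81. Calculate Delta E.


Formula: Delta E = sqrt(dL*^2 + da*^2 + db*^2)
Step 1: dL*^2 = (-2.46)^2 = 6.0516
Step 2: da*^2 = 1.89^2 = 3.5721
Step 3: db*^2 = 2.81^2 = 7.8961
Step 4: Sum = 6.0516 + 3.5721 + 7.8961 = 17.5198
Step 5: Delta E = sqrt(17.5198) = 4.19

4.19 Delta E


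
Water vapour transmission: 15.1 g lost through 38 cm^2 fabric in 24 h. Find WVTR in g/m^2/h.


Formula: WVTR = mass_loss / (area * time)
Step 1: Convert area: 38 cm^2 = 0.0038 m^2
Step 2: WVTR = 15.1 g / (0.0038 m^2 * 24 h)
Step 3: WVTR = 15.1 / 0.0912 = 165.6 g/m^2/h

165.6 g/m^2/h


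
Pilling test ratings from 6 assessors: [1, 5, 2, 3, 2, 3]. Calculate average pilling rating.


Formula: Mean = sum / count
Sum = 1 + 5 + 2 + 3 + 2 + 3 = 16
Mean = 16 / 6 = 2.7

2.7


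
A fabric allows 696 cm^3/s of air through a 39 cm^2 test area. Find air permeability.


Formula: Air Permeability = Airflow / Test Area
AP = 696 cm^3/s / 39 cm^2
AP = 17.8 cm^3/s/cm^2

17.8 cm^3/s/cm^2


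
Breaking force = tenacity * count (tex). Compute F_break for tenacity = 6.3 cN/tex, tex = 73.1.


Formula: Breaking force = Tenacity * Linear density
F = 6.3 cN/tex * 73.1 tex
F = 460.53 cN

460.53 cN


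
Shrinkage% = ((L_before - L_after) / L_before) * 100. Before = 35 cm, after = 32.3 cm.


Formula: Shrinkage% = ((L_before - L_after) / L_before) * 100
Step 1: Shrinkage = 35 - 32.3 = 2.7 cm
Step 2: Shrinkage% = (2.7 / 35) * 100
Step 3: Shrinkage% = 0.077143 * 100 = 7.7143% ≈ 7.7%

7.7%


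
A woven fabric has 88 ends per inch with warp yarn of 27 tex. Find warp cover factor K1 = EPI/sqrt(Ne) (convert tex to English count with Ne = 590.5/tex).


Formula: K1 = EPI / sqrt(Ne), with Ne = 590.5 / tex_warp
Step 1: Ne = 590.5 / 27 = 21.87
Step 2: sqrt(Ne) = sqrt(21.87) = 4.6765
Step 3: K1 = 88 / 4.6765 = 18.8

18.8


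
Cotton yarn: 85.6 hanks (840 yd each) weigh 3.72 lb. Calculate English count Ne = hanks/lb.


Formula: Ne = hanks / mass_lb
Substituting: Ne = 85.6 / 3.72
Ne = 23.0

23.0 Ne


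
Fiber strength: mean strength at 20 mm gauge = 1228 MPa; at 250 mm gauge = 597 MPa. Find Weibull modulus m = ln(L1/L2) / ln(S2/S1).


Formula: m = ln(L1/L2) / ln(S2/S1)
Step 1: ln(L1/L2) = ln(20/250) = -2.52573
Step 2: S2/S1 = 597/1228 = 0.48616
Step 3: ln(S2/S1) = ln(0.48616) = -0.72122
Step 4: m = -2.52573 / -0.72122 = 3.50

3.50 (Weibull m)


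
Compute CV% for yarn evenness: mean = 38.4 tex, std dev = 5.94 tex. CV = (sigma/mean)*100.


Formula: CV% = (standard deviation / mean) * 100
Step 1: Ratio = 5.94 / 38.4 = 0.154688
Step 2: CV% = 0.154688 * 100 = 15.4688% ≈ 15.5%

15.5%


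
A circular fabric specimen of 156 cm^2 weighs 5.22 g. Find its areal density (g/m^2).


Formula: GSM = mass_g / area_m2
Step 1: Convert area: 156 cm^2 = 156 / 10000 = 0.0156 m^2
Step 2: GSM = 5.22 g / 0.0156 m^2 = 334.6 g/m^2

334.6 g/m^2


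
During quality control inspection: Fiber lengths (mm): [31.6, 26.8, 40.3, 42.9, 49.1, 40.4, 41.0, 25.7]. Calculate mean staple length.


Formula: Mean = sum of lengths / count
Sum = 31.6 + 26.8 + 40.3 + 42.9 + 49.1 + 40.4 + 41.0 + 25.7
Sum = 297.8 mm
Mean = 297.8 / 8 = 37.23 mm

37.23 mm


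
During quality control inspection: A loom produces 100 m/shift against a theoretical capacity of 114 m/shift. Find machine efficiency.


Formula: Efficiency% = (Actual output / Theoretical output) * 100
Efficiency% = (100 / 114) * 100
Efficiency% = 0.877193 * 100 = 87.7193% ≈ 87.7%

87.7%


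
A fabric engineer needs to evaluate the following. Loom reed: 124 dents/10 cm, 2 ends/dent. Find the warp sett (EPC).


Formula: EPC = (dents per 10 cm * ends per dent) / 10
Step 1: Total ends per 10 cm = 124 * 2 = 248
Step 2: EPC = 248 / 10 = 24.8 ends/cm

24.8 ends/cm


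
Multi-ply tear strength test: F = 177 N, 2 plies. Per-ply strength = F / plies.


Formula: Per-ply strength = Total force / Number of plies
Per-ply = 177 N / 2
Per-ply = 88.5 N

88.5 N


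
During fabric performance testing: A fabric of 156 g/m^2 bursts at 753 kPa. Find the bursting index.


Formula: Bursting Index = Bursting Strength / Fabric GSM
BI = 753 kPa / 156 g/m^2
BI = 4.827 kPa/(g/m^2)

4.827 kPa/(g/m^2)


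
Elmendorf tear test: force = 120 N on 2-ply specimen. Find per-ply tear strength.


Formula: Per-ply strength = Total force / Number of plies
Per-ply = 120 N / 2
Per-ply = 60 N

60 N


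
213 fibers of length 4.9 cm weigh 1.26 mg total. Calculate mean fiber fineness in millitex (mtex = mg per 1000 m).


Formula: fineness (mtex) = mass (mg) / total length (km) = (mass_mg / total_length_m) * 1000
Step 1: Convert fiber length: 4.9 cm = 0.049 m
Step 2: Total fiber length = 213 * 0.049 = 10.437 m
Step 3: Linear density = 1.26 mg / 10.437 m = 0.1207 mg/m
Step 4: fineness = 0.1207 * 1000 = 120.7 mtex

120.7 mtex


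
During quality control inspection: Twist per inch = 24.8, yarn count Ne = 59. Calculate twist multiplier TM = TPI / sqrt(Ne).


Formula: TM = TPI / sqrt(Ne)
Step 1: sqrt(Ne) = sqrt(59) = 7.6811
Step 2: TM = 24.8 / 7.6811 = 3.23

3.23 TM


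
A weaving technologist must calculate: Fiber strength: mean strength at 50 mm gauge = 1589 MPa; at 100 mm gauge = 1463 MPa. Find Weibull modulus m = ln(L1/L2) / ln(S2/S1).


Formula: m = ln(L1/L2) / ln(S2/S1)
Step 1: ln(L1/L2) = ln(50/100) = -0.69315
Step 2: S2/S1 = 1463/1589 = 0.9207
Step 3: ln(S2/S1) = ln(0.9207) = -0.08262
Step 4: m = -0.69315 / -0.08262 = 8.39

8.39 (Weibull m)


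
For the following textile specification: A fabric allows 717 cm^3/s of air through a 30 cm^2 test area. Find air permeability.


Formula: Air Permeability = Airflow / Test Area
AP = 717 cm^3/s / 30 cm^2
AP = 23.9 cm^3/s/cm^2

23.9 cm^3/s/cm^2


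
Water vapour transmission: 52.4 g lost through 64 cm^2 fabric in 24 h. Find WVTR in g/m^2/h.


Formula: WVTR = mass_loss / (area * time)
Step 1: Convert area: 64 cm^2 = 0.0064 m^2
Step 2: WVTR = 52.4 g / (0.0064 m^2 * 24 h)
Step 3: WVTR = 52.4 / 0.1536 = 341.1 g/m^2/h

341.1 g/m^2/h


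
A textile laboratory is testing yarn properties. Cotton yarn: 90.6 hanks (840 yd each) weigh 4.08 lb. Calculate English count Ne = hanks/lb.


Formula: Ne = hanks / mass_lb
Substituting: Ne = 90.6 / 4.08
Ne = 22.2

22.2 Ne


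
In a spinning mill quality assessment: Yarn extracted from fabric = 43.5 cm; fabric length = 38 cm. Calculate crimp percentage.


Formula: Crimp% = ((L_yarn - L_fabric) / L_fabric) * 100
Step 1: Extension = 43.5 - 38 = 5.5 cm
Step 2: Crimp% = (5.5 / 38) * 100
Step 3: Crimp% = 0.144737 * 100 = 14.4737% ≈ 14.5%

14.5%


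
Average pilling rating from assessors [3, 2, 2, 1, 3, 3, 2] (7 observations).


Formula: Mean = sum / count
Sum = 3 + 2 + 2 + 1 + 3 + 3 + 2 = 16
Mean = 16 / 7 = 2.3

2.3


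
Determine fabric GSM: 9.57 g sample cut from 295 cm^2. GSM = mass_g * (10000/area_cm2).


Formula: GSM = mass_g / area_m2
Step 1: Convert area: 295 cm^2 = 295 / 10000 = 0.0295 m^2
Step 2: GSM = 9.57 g / 0.0295 m^2 = 324.4 g/m^2

324.4 g/m^2


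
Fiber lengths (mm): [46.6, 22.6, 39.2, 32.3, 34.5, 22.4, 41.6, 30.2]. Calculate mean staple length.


Formula: Mean = sum of lengths / count
Sum = 46.6 + 22.6 + 39.2 + 32.3 + 34.5 + 22.4 + 41.6 + 30.2
Sum = 269.4 mm
Mean = 269.4 / 8 = 33.68 mm

33.68 mm


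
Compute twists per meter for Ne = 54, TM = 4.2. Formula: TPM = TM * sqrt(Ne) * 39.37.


Formula: TPM = TM * sqrt(Ne) * 39.37
Step 1: sqrt(Ne) = sqrt(54) = 7.3485
Step 2: TM * sqrt(Ne) = 4.2 * 7.3485 = 30.8637
Step 3: TPM = 30.8637 * 39.37 = 1215 twists/m

1215 twists/m


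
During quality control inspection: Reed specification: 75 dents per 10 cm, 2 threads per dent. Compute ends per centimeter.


Formula: EPC = (dents per 10 cm * ends per dent) / 10
Step 1: Total ends per 10 cm = 75 * 2 = 150
Step 2: EPC = 150 / 10 = 15.0 ends/cm

15.0 ends/cm


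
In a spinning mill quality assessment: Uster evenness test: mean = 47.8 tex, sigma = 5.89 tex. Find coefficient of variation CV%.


Formula: CV% = (standard deviation / mean) * 100
Step 1: Ratio = 5.89 / 47.8 = 0.123222
Step 2: CV% = 0.123222 * 100 = 12.3222% ≈ 12.3%

12.3%


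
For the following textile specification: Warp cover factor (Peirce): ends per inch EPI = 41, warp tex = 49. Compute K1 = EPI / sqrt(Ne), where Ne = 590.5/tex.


Formula: K1 = EPI / sqrt(Ne), with Ne = 590.5 / tex_warp
Step 1: Ne = 590.5 / 49 = 12.051
Step 2: sqrt(Ne) = sqrt(12.051) = 3.4715
Step 3: K1 = 41 / 3.4715 = 11.8

11.8


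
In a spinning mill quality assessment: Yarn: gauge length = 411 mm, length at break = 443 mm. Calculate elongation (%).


Formula: Elongation (%) = ((L_break - L0) / L0) * 100
Step 1: Extension = 443 - 411 = 32 mm
Step 2: Elongation = (32 / 411) * 100
Step 3: Elongation = 0.077859 * 100 = 7.7859% ≈ 7.8%

7.8%


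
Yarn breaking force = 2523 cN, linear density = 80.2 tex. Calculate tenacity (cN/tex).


Formula: Tenacity = Breaking force / Linear density
Tenacity = 2523 cN / 80.2 tex
Tenacity = 31.46 cN/tex

31.46 cN/tex


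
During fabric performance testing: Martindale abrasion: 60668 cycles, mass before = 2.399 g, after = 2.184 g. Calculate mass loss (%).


Formula: Mass loss% = ((m_before - m_after) / m_before) * 100
Step 1: Mass loss = 2.399 - 2.184 = 0.215 g
Step 2: Ratio = 0.215 / 2.399 = 0.0896207
Step 3: Mass loss% = 0.0896207 * 100 = 8.96207% ≈ 8.96%

8.96%


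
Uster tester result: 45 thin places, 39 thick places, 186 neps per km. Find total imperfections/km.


Formula: Total = thin places + thick places + neps
Total = 45 + 39 + 186
Total = 270 imperfections/km

270 imperfections/km


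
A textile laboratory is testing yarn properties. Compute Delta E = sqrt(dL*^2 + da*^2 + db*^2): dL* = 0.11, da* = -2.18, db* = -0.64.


Formula: Delta E = sqrt(dL*^2 + da*^2 + db*^2)
Step 1: dL*^2 = 0.11^2 = 0.0121
Step 2: da*^2 = (-2.18)^2 = 4.7524
Step 3: db*^2 = (-0.64)^2 = 0.4096
Step 4: Sum = 0.0121 + 4.7524 + 0.4096 = 5.1741
Step 5: Delta E = sqrt(5.1741) = 2.27

2.27 Delta E


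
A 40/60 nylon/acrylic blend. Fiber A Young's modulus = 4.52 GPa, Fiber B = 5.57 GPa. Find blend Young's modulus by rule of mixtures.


Formula: Blend property = (fraction_A * property_A) + (fraction_B * property_B)
Step 1: Contribution A = 40/100 * 4.52 GPa = 1.808 GPa
Step 2: Contribution B = 60/100 * 5.57 GPa = 3.342 GPa
Step 3: Blend Young's modulus = 1.808 + 3.342 = 5.15 GPa

5.15 GPa


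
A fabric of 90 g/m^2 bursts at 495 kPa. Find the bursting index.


Formula: Bursting Index = Bursting Strength / Fabric GSM
BI = 495 kPa / 90 g/m^2
BI = 5.500 kPa/(g/m^2)

5.500 kPa/(g/m^2)


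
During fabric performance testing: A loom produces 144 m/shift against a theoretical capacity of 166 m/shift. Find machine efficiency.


Formula: Efficiency% = (Actual output / Theoretical output) * 100
Efficiency% = (144 / 166) * 100
Efficiency% = 0.86747 * 100 = 86.747% ≈ 86.7%

86.7%


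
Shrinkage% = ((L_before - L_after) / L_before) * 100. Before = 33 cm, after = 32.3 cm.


Formula: Shrinkage% = ((L_before - L_after) / L_before) * 100
Step 1: Shrinkage = 33 - 32.3 = 0.7 cm
Step 2: Shrinkage% = (0.7 / 33) * 100
Step 3: Shrinkage% = 0.021212 * 100 = 2.1212% ≈ 2.1%

2.1%


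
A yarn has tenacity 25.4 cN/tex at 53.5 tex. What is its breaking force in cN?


Formula: Breaking force = Tenacity * Linear density
F = 25.4 cN/tex * 53.5 tex
F = 1358.90 cN

1358.90 cN


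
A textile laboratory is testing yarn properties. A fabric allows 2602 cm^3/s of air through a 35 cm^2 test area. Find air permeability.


Formula: Air Permeability = Airflow / Test Area
AP = 2602 cm^3/s / 35 cm^2
AP = 74.3 cm^3/s/cm^2

74.3 cm^3/s/cm^2


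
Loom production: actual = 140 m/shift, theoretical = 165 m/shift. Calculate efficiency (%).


Formula: Efficiency% = (Actual output / Theoretical output) * 100
Efficiency% = (140 / 165) * 100
Efficiency% = 0.848485 * 100 = 84.8485% ≈ 84.8%

84.8%


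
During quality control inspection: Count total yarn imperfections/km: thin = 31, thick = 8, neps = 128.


Formula: Total = thin places + thick places + neps
Total = 31 + 8 + 128
Total = 167 imperfections/km

167 imperfections/km


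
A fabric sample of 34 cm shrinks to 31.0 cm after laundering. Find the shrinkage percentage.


Formula: Shrinkage% = ((L_before - L_after) / L_before) * 100
Step 1: Shrinkage = 34 - 31.0 = 3.0 cm
Step 2: Shrinkage% = (3.0 / 34) * 100
Step 3: Shrinkage% = 0.088235 * 100 = 8.8235% ≈ 8.8%

8.8%


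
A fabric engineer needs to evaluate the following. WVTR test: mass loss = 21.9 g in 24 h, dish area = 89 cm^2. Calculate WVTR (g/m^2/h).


Formula: WVTR = mass_loss / (area * time)
Step 1: Convert area: 89 cm^2 = 0.0089 m^2
Step 2: WVTR = 21.9 g / (0.0089 m^2 * 24 h)
Step 3: WVTR = 21.9 / 0.2136 = 102.5 g/m^2/h

102.5 g/m^2/h


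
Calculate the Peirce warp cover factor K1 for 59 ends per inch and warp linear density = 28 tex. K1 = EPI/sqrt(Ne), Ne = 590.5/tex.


Formula: K1 = EPI / sqrt(Ne), with Ne = 590.5 / tex_warp
Step 1: Ne = 590.5 / 28 = 21.089
Step 2: sqrt(Ne) = sqrt(21.089) = 4.5923
Step 3: K1 = 59 / 4.5923 = 12.8

12.8


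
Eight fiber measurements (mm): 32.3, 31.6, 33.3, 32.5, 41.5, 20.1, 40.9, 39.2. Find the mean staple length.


Formula: Mean = sum of lengths / count
Sum = 32.3 + 31.6 + 33.3 + 32.5 + 41.5 + 20.1 + 40.9 + 39.2
Sum = 271.4 mm
Mean = 271.4 / 8 = 33.93 mm

33.93 mm


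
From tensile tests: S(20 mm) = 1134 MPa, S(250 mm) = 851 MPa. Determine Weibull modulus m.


Formula: m = ln(L1/L2) / ln(S2/S1)
Step 1: ln(L1/L2) = ln(20/250) = -2.52573
Step 2: S2/S1 = 851/1134 = 0.75044
Step 3: ln(S2/S1) = ln(0.75044) = -0.28710
Step 4: m = -2.52573 / -0.28710 = 8.80

8.80 (Weibull m)


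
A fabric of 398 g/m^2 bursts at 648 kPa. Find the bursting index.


Formula: Bursting Index = Bursting Strength / Fabric GSM
BI = 648 kPa / 398 g/m^2
BI = 1.628 kPa/(g/m^2)

1.628 kPa/(g/m^2)


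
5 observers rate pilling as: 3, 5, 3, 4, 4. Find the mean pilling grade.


Formula: Mean = sum / count
Sum = 3 + 5 + 3 + 4 + 4 = 19
Mean = 19 / 5 = 3.8

3.8


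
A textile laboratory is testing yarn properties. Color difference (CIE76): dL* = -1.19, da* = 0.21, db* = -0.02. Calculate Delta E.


Formula: Delta E = sqrt(dL*^2 + da*^2 + db*^2)
Step 1: dL*^2 = (-1.19)^2 = 1.4161
Step 2: da*^2 = 0.21^2 = 0.0441
Step 3: db*^2 = (-0.02)^2 = 0.0004
Step 4: Sum = 1.4161 + 0.0441 + 0.0004 = 1.4606
Step 5: Delta E = sqrt(1.4606) = 1.21

1.21 Delta E


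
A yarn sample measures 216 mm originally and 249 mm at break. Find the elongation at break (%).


Formula: Elongation (%) = ((L_break - L0) / L0) * 100
Step 1: Extension = 249 - 216 = 33 mm
Step 2: Elongation = (33 / 216) * 100
Step 3: Elongation = 0.152778 * 100 = 15.2778% ≈ 15.3%

15.3%


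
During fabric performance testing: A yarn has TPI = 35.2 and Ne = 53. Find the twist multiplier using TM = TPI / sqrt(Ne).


Formula: TM = TPI / sqrt(Ne)
Step 1: sqrt(Ne) = sqrt(53) = 7.2801
Step 2: TM = 35.2 / 7.2801 = 4.84

4.84 TM


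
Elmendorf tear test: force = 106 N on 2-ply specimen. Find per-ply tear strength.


Formula: Per-ply strength = Total force / Number of plies
Per-ply = 106 N / 2
Per-ply = 53 N

53 N


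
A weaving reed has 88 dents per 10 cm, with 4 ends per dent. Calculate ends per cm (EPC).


Formula: EPC = (dents per 10 cm * ends per dent) / 10
Step 1: Total ends per 10 cm = 88 * 4 = 352
Step 2: EPC = 352 / 10 = 35.2 ends/cm

35.2 ends/cm


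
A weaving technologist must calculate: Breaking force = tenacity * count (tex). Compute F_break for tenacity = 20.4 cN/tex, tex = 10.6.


Formula: Breaking force = Tenacity * Linear density
F = 20.4 cN/tex * 10.6 tex
F = 216.24 cN

216.24 cN


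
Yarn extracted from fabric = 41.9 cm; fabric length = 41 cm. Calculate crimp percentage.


Formula: Crimp% = ((L_yarn - L_fabric) / L_fabric) * 100
Step 1: Extension = 41.9 - 41 = 0.9 cm
Step 2: Crimp% = (0.9 / 41) * 100
Step 3: Crimp% = 0.021951 * 100 = 2.1951% ≈ 2.2%

2.2%


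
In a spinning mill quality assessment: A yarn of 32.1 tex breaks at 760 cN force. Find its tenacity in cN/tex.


Formula: Tenacity = Breaking force / Linear density
Tenacity = 760 cN / 32.1 tex
Tenacity = 23.68 cN/tex

23.68 cN/tex


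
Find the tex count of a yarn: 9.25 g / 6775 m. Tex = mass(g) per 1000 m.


Formula: Tex = (mass_g / length_m) * 1000
Substituting: Tex = (9.25 / 6775) * 1000
Intermediate: 9.25 / 6775 = 0.00136531 g/m
Tex = 0.00136531 * 1000 = 1.37 tex

1.37 tex


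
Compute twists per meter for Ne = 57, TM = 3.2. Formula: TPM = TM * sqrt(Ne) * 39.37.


Formula: TPM = TM * sqrt(Ne) * 39.37
Step 1: sqrt(Ne) = sqrt(57) = 7.5498
Step 2: TM * sqrt(Ne) = 3.2 * 7.5498 = 24.1594
Step 3: TPM = 24.1594 * 39.37 = 951 twists/m

951 twists/m


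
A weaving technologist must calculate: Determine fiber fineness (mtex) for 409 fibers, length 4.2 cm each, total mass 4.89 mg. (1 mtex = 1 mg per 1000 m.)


Formula: fineness (mtex) = mass (mg) / total length (km) = (mass_mg / total_length_m) * 1000
Step 1: Convert fiber length: 4.2 cm = 0.042 m
Step 2: Total fiber length = 409 * 0.042 = 17.178 m
Step 3: Linear density = 4.89 mg / 17.178 m = 0.2847 mg/m
Step 4: fineness = 0.2847 * 1000 = 284.7 mtex

284.7 mtex


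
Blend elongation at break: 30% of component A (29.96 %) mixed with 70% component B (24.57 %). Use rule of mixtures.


Formula: Blend property = (fraction_A * property_A) + (fraction_B * property_B)
Step 1: Contribution A = 30/100 * 29.96 % = 8.988 %
Step 2: Contribution B = 70/100 * 24.57 % = 17.199 %
Step 3: Blend elongation at break = 8.988 + 17.199 = 26.187 %

26.187 %


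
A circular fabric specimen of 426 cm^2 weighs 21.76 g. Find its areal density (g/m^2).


Formula: GSM = mass_g / area_m2
Step 1: Convert area: 426 cm^2 = 426 / 10000 = 0.0426 m^2
Step 2: GSM = 21.76 g / 0.0426 m^2 = 510.8 g/m^2

510.8 g/m^2


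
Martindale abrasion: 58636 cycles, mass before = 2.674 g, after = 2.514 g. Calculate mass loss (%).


Formula: Mass loss% = ((m_before - m_after) / m_before) * 100
Step 1: Mass loss = 2.674 - 2.514 = 0.16 g
Step 2: Ratio = 0.16 / 2.674 = 0.0598355
Step 3: Mass loss% = 0.0598355 * 100 = 5.98355% ≈ 5.98%

5.98%


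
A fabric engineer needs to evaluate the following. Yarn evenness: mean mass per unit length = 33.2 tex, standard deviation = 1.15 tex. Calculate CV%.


Formula: CV% = (standard deviation / mean) * 100
Step 1: Ratio = 1.15 / 33.2 = 0.034639
Step 2: CV% = 0.034639 * 100 = 3.4639% ≈ 3.5%

3.5%


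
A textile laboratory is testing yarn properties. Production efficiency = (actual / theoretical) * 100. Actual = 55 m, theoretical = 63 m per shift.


Formula: Efficiency% = (Actual output / Theoretical output) * 100
Efficiency% = (55 / 63) * 100
Efficiency% = 0.873016 * 100 = 87.3016% ≈ 87.3%

87.3%


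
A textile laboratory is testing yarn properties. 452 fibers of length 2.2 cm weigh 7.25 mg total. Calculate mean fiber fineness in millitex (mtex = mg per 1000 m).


Formula: fineness (mtex) = mass (mg) / total length (km) = (mass_mg / total_length_m) * 1000
Step 1: Convert fiber length: 2.2 cm = 0.022 m
Step 2: Total fiber length = 452 * 0.022 = 9.944 m
Step 3: Linear density = 7.25 mg / 9.944 m = 0.7291 mg/m
Step 4: fineness = 0.7291 * 1000 = 729.1 mtex

729.1 mtex


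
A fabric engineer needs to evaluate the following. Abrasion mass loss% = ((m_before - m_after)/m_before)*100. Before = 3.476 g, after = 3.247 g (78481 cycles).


Formula: Mass loss% = ((m_before - m_after) / m_before) * 100
Step 1: Mass loss = 3.476 - 3.247 = 0.229 g
Step 2: Ratio = 0.229 / 3.476 = 0.0658803
Step 3: Mass loss% = 0.0658803 * 100 = 6.58803% ≈ 6.59%

6.59%


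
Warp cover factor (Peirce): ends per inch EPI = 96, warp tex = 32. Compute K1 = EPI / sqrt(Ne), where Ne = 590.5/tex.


Formula: K1 = EPI / sqrt(Ne), with Ne = 590.5 / tex_warp
Step 1: Ne = 590.5 / 32 = 18.453
Step 2: sqrt(Ne) = sqrt(18.453) = 4.2957
Step 3: K1 = 96 / 4.2957 = 22.3

22.3


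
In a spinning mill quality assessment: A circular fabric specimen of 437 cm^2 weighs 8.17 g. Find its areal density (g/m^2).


Formula: GSM = mass_g / area_m2
Step 1: Convert area: 437 cm^2 = 437 / 10000 = 0.0437 m^2
Step 2: GSM = 8.17 g / 0.0437 m^2 = 187.0 g/m^2

187.0 g/m^2


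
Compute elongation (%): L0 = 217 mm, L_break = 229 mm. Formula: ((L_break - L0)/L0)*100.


Formula: Elongation (%) = ((L_break - L0) / L0) * 100
Step 1: Extension = 229 - 217 = 12 mm
Step 2: Elongation = (12 / 217) * 100
Step 3: Elongation = 0.0553 * 100 = 5.53% ≈ 5.5%

5.5%


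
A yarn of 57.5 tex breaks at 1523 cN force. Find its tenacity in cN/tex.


Formula: Tenacity = Breaking force / Linear density
Tenacity = 1523 cN / 57.5 tex
Tenacity = 26.49 cN/tex

26.49 cN/tex


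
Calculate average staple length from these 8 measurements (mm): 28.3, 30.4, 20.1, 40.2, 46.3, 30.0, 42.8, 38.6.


Formula: Mean = sum of lengths / count
Sum = 28.3 + 30.4 + 20.1 + 40.2 + 46.3 + 30.0 + 42.8 + 38.6
Sum = 276.7 mm
Mean = 276.7 / 8 = 34.59 mm

34.59 mm


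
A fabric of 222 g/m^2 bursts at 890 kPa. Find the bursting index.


Formula: Bursting Index = Bursting Strength / Fabric GSM
BI = 890 kPa / 222 g/m^2
BI = 4.009 kPa/(g/m^2)

4.009 kPa/(g/m^2)


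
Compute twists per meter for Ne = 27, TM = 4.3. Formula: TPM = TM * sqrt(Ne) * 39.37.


Formula: TPM = TM * sqrt(Ne) * 39.37
Step 1: sqrt(Ne) = sqrt(27) = 5.1962
Step 2: TM * sqrt(Ne) = 4.3 * 5.1962 = 22.3437
Step 3: TPM = 22.3437 * 39.37 = 880 twists/m

880 twists/m


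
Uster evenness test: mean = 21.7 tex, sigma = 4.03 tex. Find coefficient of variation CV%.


Formula: CV% = (standard deviation / mean) * 100
Step 1: Ratio = 4.03 / 21.7 = 0.185714
Step 2: CV% = 0.185714 * 100 = 18.5714% ≈ 18.6%

18.6%


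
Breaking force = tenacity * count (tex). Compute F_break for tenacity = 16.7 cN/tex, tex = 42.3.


Formula: Breaking force = Tenacity * Linear density
F = 16.7 cN/tex * 42.3 tex
F = 706.41 cN

706.41 cN


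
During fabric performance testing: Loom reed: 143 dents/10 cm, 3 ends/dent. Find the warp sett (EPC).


Formula: EPC = (dents per 10 cm * ends per dent) / 10
Step 1: Total ends per 10 cm = 143 * 3 = 429
Step 2: EPC = 429 / 10 = 42.9 ends/cm

42.9 ends/cm


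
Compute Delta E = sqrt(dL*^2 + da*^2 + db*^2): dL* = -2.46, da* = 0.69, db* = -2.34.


Formula: Delta E = sqrt(dL*^2 + da*^2 + db*^2)
Step 1: dL*^2 = (-2.46)^2 = 6.0516
Step 2: da*^2 = 0.69^2 = 0.4761
Step 3: db*^2 = (-2.34)^2 = 5.4756
Step 4: Sum = 6.0516 + 0.4761 + 5.4756 = 12.0033
Step 5: Delta E = sqrt(12.0033) = 3.46

3.46 Delta E


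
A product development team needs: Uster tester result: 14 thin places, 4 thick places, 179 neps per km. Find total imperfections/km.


Formula: Total = thin places + thick places + neps
Total = 14 + 4 + 179
Total = 197 imperfections/km

197 imperfections/km


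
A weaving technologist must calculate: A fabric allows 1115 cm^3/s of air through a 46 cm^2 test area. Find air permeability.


Formula: Air Permeability = Airflow / Test Area
AP = 1115 cm^3/s / 46 cm^2
AP = 24.2 cm^3/s/cm^2

24.2 cm^3/s/cm^2


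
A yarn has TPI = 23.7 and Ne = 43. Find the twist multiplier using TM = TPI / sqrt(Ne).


Formula: TM = TPI / sqrt(Ne)
Step 1: sqrt(Ne) = sqrt(43) = 6.5574
Step 2: TM = 23.7 / 6.5574 = 3.61

3.61 TM


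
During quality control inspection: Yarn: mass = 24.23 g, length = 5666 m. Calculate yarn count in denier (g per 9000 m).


Formula: den = (mass_g / length_m) * 9000
Substituting: den = (24.23 / 5666) * 9000
Intermediate: 24.23 / 5666 = 0.00427639 g/m
den = 0.00427639 * 9000 = 38.5 denier

38.5 denier


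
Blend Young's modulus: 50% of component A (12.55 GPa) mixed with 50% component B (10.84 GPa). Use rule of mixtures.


Formula: Blend property = (fraction_A * property_A) + (fraction_B * property_B)
Step 1: Contribution A = 50/100 * 12.55 GPa = 6.275 GPa
Step 2: Contribution B = 50/100 * 10.84 GPa = 5.42 GPa
Step 3: Blend Young's modulus = 6.275 + 5.42 = 11.695 GPa

11.695 GPa


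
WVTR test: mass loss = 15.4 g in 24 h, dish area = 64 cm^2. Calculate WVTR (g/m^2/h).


Formula: WVTR = mass_loss / (area * time)
Step 1: Convert area: 64 cm^2 = 0.0064 m^2
Step 2: WVTR = 15.4 g / (0.0064 m^2 * 24 h)
Step 3: WVTR = 15.4 / 0.1536 = 100.3 g/m^2/h

100.3 g/m^2/h


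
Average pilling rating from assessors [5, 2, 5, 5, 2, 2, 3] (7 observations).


Formula: Mean = sum / count
Sum = 5 + 2 + 5 + 5 + 2 + 2 + 3 = 24
Mean = 24 / 7 = 3.4

3.4


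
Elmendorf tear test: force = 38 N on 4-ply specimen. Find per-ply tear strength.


Formula: Per-ply strength = Total force / Number of plies
Per-ply = 38 N / 4
Per-ply = 9.5 N

9.5 N


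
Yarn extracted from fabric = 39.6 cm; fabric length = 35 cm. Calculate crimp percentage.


Formula: Crimp% = ((L_yarn - L_fabric) / L_fabric) * 100
Step 1: Extension = 39.6 - 35 = 4.6 cm
Step 2: Crimp% = (4.6 / 35) * 100
Step 3: Crimp% = 0.131429 * 100 = 13.1429% ≈ 13.1%

13.1%


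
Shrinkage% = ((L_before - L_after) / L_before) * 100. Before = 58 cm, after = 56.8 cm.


Formula: Shrinkage% = ((L_before - L_after) / L_before) * 100
Step 1: Shrinkage = 58 - 56.8 = 1.2 cm
Step 2: Shrinkage% = (1.2 / 58) * 100
Step 3: Shrinkage% = 0.02069 * 100 = 2.069% ≈ 2.1%

2.1%


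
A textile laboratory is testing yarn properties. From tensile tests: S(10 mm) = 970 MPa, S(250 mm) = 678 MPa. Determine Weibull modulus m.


Formula: m = ln(L1/L2) / ln(S2/S1)
Step 1: ln(L1/L2) = ln(10/250) = -3.21888
Step 2: S2/S1 = 678/970 = 0.69897
Step 3: ln(S2/S1) = ln(0.69897) = -0.35815
Step 4: m = -3.21888 / -0.35815 = 8.99

8.99 (Weibull m)


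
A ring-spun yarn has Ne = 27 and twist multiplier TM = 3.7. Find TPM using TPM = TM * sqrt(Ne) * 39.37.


Formula: TPM = TM * sqrt(Ne) * 39.37
Step 1: sqrt(Ne) = sqrt(27) = 5.1962
Step 2: TM * sqrt(Ne) = 3.7 * 5.1962 = 19.2259
Step 3: TPM = 19.2259 * 39.37 = 757 twists/m

757 twists/m


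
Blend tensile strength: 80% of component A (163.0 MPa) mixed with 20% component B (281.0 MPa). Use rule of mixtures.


Formula: Blend property = (fraction_A * property_A) + (fraction_B * property_B)
Step 1: Contribution A = 80/100 * 163.0 MPa = 130.4 MPa
Step 2: Contribution B = 20/100 * 281.0 MPa = 56.2 MPa
Step 3: Blend tensile strength = 130.4 + 56.2 = 186.6 MPa

186.6 MPa


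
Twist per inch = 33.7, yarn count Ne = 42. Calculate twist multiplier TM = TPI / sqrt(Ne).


Formula: TM = TPI / sqrt(Ne)
Step 1: sqrt(Ne) = sqrt(42) = 6.4807
Step 2: TM = 33.7 / 6.4807 = 5.20

5.20 TM


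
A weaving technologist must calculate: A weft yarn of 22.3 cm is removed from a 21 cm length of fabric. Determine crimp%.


Formula: Crimp% = ((L_yarn - L_fabric) / L_fabric) * 100
Step 1: Extension = 22.3 - 21 = 1.3 cm
Step 2: Crimp% = (1.3 / 21) * 100
Step 3: Crimp% = 0.061905 * 100 = 6.1905% ≈ 6.2%

6.2%


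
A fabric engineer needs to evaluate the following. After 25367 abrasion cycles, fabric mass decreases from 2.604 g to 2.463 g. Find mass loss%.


Formula: Mass loss% = ((m_before - m_after) / m_before) * 100
Step 1: Mass loss = 2.604 - 2.463 = 0.141 g
Step 2: Ratio = 0.141 / 2.604 = 0.0541475
Step 3: Mass loss% = 0.0541475 * 100 = 5.41475% ≈ 5.41%

5.41%


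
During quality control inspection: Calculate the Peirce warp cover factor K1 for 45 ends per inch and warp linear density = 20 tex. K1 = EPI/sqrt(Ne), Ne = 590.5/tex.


Formula: K1 = EPI / sqrt(Ne), with Ne = 590.5 / tex_warp
Step 1: Ne = 590.5 / 20 = 29.525
Step 2: sqrt(Ne) = sqrt(29.525) = 5.4337
Step 3: K1 = 45 / 5.4337 = 8.3

8.3


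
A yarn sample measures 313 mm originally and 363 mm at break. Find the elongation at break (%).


Formula: Elongation (%) = ((L_break - L0) / L0) * 100
Step 1: Extension = 363 - 313 = 50 mm
Step 2: Elongation = (50 / 313) * 100
Step 3: Elongation = 0.159744 * 100 = 15.9744% ≈ 16.0%

16.0%


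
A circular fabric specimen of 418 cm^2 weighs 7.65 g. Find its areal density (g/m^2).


Formula: GSM = mass_g / area_m2
Step 1: Convert area: 418 cm^2 = 418 / 10000 = 0.0418 m^2
Step 2: GSM = 7.65 g / 0.0418 m^2 = 183.0 g/m^2

183.0 g/m^2


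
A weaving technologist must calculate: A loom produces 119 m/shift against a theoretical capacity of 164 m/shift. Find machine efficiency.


Formula: Efficiency% = (Actual output / Theoretical output) * 100
Efficiency% = (119 / 164) * 100
Efficiency% = 0.72561 * 100 = 72.561% ≈ 72.6%

72.6%


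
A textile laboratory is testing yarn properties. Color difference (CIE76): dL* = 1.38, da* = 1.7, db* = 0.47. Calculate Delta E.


Formula: Delta E = sqrt(dL*^2 + da*^2 + db*^2)
Step 1: dL*^2 = 1.38^2 = 1.9044
Step 2: da*^2 = 1.7^2 = 2.89
Step 3: db*^2 = 0.47^2 = 0.2209
Step 4: Sum = 1.9044 + 2.89 + 0.2209 = 5.0153
Step 5: Delta E = sqrt(5.0153) = 2.24

2.24 Delta E


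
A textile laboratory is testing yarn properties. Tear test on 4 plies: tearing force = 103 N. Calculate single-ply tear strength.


Formula: Per-ply strength = Total force / Number of plies
Per-ply = 103 N / 4
Per-ply = 25.75 N

25.75 N


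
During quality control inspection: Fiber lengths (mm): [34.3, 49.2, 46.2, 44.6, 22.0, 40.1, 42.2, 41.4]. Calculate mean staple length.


Formula: Mean = sum of lengths / count
Sum = 34.3 + 49.2 + 46.2 + 44.6 + 22.0 + 40.1 + 42.2 + 41.4
Sum = 320.0 mm
Mean = 320.0 / 8 = 40.00 mm

40.00 mm


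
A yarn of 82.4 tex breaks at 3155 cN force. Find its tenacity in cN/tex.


Formula: Tenacity = Breaking force / Linear density
Tenacity = 3155 cN / 82.4 tex
Tenacity = 38.29 cN/tex

38.29 cN/tex


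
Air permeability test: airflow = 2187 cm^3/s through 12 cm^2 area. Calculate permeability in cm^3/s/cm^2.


Formula: Air Permeability = Airflow / Test Area
AP = 2187 cm^3/s / 12 cm^2
AP = 182.3 cm^3/s/cm^2

182.3 cm^3/s/cm^2


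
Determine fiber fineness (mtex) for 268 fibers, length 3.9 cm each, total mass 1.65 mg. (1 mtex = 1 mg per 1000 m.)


Formula: fineness (mtex) = mass (mg) / total length (km) = (mass_mg / total_length_m) * 1000
Step 1: Convert fiber length: 3.9 cm = 0.039 m
Step 2: Total fiber length = 268 * 0.039 = 10.452 m
Step 3: Linear density = 1.65 mg / 10.452 m = 0.1579 mg/m
Step 4: fineness = 0.1579 * 1000 = 157.9 mtex

157.9 mtex
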